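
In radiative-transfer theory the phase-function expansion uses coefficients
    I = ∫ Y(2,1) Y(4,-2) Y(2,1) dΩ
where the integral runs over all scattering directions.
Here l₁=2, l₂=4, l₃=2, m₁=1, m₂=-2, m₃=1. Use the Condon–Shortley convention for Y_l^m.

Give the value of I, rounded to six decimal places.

Rules hold: Σm=0, L=8 even, 2≤2≤6.
N = 5·9·5 = 225
Δ = 4!·0!·4!/9! = 1/630
Racah Σ t=2..2: t=2:+1/16 = 1/16
⇒ 3j(2 4 2; 0 0 0)² = 2/35, sgn +1
Racah Σ t=1..1: t=1:−1/36 = -1/36
⇒ 3j(2 4 2; 1 -2 1)² = 4/63, sgn +1
4πI² = N·(3j₀)²·(3jₘ)² = 40/49
I = +1·√(0.816327/4π) = 0.25487487

0.254875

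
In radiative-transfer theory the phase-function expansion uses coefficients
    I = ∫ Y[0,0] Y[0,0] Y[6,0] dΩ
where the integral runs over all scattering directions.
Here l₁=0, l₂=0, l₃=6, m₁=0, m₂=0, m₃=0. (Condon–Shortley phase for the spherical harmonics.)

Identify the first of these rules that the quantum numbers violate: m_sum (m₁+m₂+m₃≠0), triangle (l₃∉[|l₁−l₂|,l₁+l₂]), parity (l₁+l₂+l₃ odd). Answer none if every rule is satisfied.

Σmᵢ = 0  ✓
l₃∈[|l₁−l₂|,l₁+l₂]=[0,0], have l₃=6  ✗
Σlᵢ = 6 ⇒ even

triangle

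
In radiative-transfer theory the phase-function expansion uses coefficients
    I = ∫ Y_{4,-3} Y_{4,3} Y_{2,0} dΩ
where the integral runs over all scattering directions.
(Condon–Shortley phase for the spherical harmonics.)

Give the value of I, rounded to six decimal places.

0.057344

m-sum 0 ✓  L=10 even ✓  0≤2≤8 ✓
Π(2lᵢ+1) = 9×9×5 = 405
triangle coeff Δ(4,4,2) = 1/13860
Σ_t [2,4]: t=2:+1/192 t=3:−1/36 t=4:+1/192 = -5/288
(3j)²=20/693 [(4 4 2; 0 0 0)], sign=-1
Σ_t [5,6]: t=5:−1/480 t=6:+1/720 = -1/1440
(3j)²=7/1980 [(4 4 2; -3 3 0)], sign=-1
⇒ 4πI² = 5/121
I = (+1)√(5/121/(4π)) = 0.05734392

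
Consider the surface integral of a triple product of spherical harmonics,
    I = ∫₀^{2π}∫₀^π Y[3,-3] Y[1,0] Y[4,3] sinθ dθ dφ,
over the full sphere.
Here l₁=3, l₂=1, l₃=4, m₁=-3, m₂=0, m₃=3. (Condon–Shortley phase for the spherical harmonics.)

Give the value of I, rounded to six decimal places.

m-sum 0 ✓  L=8 even ✓  2≤4≤4 ✓
Π(2lᵢ+1) = 7×3×9 = 189
triangle coeff Δ(3,1,4) = 1/252
Σ_t [0,0]: t=0:+1/36 = 1/36
(3j)²=4/63 [(3 1 4; 0 0 0)], sign=+1
Σ_t [0,0]: t=0:+1/720 = 1/720
(3j)²=1/36 [(3 1 4; -3 0 3)], sign=-1
⇒ 4πI² = 1/3
I = (-1)√(1/3/(4π)) = -0.16286750

-0.162868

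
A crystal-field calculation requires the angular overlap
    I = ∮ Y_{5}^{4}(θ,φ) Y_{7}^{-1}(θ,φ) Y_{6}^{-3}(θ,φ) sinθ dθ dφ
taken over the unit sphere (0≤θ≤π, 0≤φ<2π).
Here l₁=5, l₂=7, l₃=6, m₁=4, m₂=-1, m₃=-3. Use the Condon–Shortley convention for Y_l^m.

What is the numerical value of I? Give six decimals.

-0.145177

m-sum 0 ✓  L=18 even ✓  2≤6≤12 ✓
Π(2lᵢ+1) = 11×15×13 = 2145
triangle coeff Δ(5,7,6) = 1/174594420
Σ_t [1,5]: t=1:−1/4147200 t=2:+1/207360 t=3:−1/82944 t=4:+1/207360 t=5:−1/4147200 = -1/345600
(3j)²=420/46189 [(5 7 6; 0 0 0)], sign=-1
Σ_t [0,1]: t=0:+1/6220800 t=1:−1/2073600 = -1/3110400
(3j)²=3136/230945 [(5 7 6; 4 -1 -3)], sign=+1
⇒ 4πI² = 3951360/14919047
I = (-1)√(3951360/14919047/(4π)) = -0.14517700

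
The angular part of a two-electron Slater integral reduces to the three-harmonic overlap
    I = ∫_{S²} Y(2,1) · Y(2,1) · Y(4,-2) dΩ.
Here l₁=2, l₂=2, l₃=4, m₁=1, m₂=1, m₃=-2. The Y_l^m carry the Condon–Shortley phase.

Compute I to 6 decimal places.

m-sum 0 ✓  L=8 even ✓  0≤4≤4 ✓
Π(2lᵢ+1) = 5×5×9 = 225
triangle coeff Δ(2,2,4) = 1/630
Σ_t [0,0]: t=0:+1/16 = 1/16
(3j)²=2/35 [(2 2 4; 0 0 0)], sign=+1
Σ_t [0,0]: t=0:+1/36 = 1/36
(3j)²=4/63 [(2 2 4; 1 1 -2)], sign=+1
⇒ 4πI² = 40/49
I = (+1)√(40/49/(4π)) = 0.25487487

0.254875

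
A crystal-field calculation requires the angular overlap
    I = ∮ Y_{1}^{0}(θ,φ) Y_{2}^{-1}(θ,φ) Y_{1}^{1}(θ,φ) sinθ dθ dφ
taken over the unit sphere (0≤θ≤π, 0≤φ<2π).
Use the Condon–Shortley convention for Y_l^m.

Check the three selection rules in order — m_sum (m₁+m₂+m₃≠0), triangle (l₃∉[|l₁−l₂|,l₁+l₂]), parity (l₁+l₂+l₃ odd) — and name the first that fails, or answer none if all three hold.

none

m₁+m₂+m₃ = 0 − 1 + 1 = 0  ✓
triangle: |1−2|=1 ≤ l₃=1 ≤ 1+2=3  ✓
parity: l₁+l₂+l₃ = 4 is even  ✓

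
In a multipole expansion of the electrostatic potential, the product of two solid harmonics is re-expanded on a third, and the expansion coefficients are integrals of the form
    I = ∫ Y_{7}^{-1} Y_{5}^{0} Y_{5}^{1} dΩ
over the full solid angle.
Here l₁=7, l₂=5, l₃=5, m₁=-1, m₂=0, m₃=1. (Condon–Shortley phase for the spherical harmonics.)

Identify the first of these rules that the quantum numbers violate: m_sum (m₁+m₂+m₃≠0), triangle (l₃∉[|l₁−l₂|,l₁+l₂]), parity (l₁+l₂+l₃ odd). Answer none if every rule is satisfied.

parity

Σmᵢ = 0  ✓
l₃∈[|l₁−l₂|,l₁+l₂]=[2,12], have l₃=5  ✓
Σlᵢ = 17 ⇒ odd  ✗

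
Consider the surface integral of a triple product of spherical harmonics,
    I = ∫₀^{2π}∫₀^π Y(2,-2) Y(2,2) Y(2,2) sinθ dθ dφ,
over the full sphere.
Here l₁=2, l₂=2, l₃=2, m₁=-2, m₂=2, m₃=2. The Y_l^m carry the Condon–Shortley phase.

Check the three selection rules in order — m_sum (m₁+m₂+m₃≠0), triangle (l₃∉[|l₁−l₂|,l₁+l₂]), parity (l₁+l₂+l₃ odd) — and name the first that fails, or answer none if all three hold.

m_sum

azimuthal sum: -2 + 2 + 2 = 2  ✗
0 ≤ 2 ≤ 4 (triangle on l)
L = 2 + 2 + 2 = 6 (even)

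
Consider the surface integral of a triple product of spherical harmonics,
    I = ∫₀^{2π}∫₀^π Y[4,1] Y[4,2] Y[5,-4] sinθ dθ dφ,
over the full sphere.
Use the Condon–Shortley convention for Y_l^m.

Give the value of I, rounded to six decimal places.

1 + 2 − 4 = -1 ≠ 0: azimuthal integral kills it; I = 0

0.000000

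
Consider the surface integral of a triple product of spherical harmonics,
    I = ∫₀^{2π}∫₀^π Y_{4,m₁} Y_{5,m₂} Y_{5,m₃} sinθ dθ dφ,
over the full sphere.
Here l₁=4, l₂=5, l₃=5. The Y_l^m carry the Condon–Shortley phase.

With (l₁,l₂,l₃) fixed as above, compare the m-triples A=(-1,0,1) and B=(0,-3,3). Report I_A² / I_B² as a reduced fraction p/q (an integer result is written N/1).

l's match ⇒ only the (l;m) 3-j factors differ between A and B.
A: triangle coeff Δ(4,5,5) = 1/3153150; Σ_t [1,4]: t=1:−1/6912 t=2:+1/864 t=3:−1/1152 t=4:+1/17280 = 7/34560; (3j)²=1/429 [(4 5 5; -1 0 1)], sign=+1
B: triangle coeff Δ(4,5,5) = 1/3153150; Σ_t [0,2]: t=0:+1/27648 t=1:−1/4320 t=2:+1/11520 = -1/9216; (3j)²=2/143 [(4 5 5; 0 -3 3)], sign=-1
I_A²/I_B² = (1/429)/(2/143) = 1/6

1/6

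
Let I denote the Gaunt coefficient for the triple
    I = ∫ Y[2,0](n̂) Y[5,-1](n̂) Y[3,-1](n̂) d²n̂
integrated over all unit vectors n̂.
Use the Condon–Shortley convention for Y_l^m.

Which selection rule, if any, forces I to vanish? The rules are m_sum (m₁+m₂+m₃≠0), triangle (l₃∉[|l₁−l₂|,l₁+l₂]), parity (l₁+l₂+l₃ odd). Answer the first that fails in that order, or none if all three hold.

m_sum

m₁+m₂+m₃ = 0 − 1 − 1 = -2  ✗
triangle: |2−5|=3 ≤ l₃=3 ≤ 2+5=7
parity: l₁+l₂+l₃ = 10 is even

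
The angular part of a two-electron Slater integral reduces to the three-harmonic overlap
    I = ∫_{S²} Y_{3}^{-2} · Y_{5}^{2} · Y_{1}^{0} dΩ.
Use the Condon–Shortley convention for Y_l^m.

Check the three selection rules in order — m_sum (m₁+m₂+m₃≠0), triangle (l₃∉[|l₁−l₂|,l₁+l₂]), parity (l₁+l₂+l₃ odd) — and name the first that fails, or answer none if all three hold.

triangle

m₁+m₂+m₃ = -2 + 2 + 0 = 0  ✓
triangle: |3−5|=2 ≤ l₃=1 ≤ 3+5=8  ✗
parity: l₁+l₂+l₃ = 9 is odd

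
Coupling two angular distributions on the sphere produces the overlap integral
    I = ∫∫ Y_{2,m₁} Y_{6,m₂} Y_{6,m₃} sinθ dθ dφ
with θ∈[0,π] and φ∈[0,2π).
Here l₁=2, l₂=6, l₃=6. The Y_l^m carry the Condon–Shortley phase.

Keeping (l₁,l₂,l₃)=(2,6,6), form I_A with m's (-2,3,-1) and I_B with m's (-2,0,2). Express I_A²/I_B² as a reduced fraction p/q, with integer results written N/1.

6/7

l's match ⇒ only the (l;m) 3-j factors differ between A and B.
A: triangle coeff Δ(2,6,6) = 1/90090; Σ_t [2,2]: t=2:+1/120960 = 1/120960; (3j)²=24/1001 [(2 6 6; -2 3 -1)], sign=-1
B: triangle coeff Δ(2,6,6) = 1/90090; Σ_t [2,2]: t=2:+1/69120 = 1/69120; (3j)²=4/143 [(2 6 6; -2 0 2)], sign=+1
I_A²/I_B² = (24/1001)/(4/143) = 6/7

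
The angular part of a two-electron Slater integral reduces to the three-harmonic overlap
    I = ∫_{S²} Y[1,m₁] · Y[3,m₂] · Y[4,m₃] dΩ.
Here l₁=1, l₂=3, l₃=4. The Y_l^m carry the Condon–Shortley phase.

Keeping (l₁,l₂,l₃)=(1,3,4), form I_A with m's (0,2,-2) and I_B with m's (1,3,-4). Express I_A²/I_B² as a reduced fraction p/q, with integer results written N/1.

Same 1,3,4: normalisation and zero-m 3j drop out of the ratio.
A: Δ: 0! 2! 6! / 9! → 1/252; sum: t=0:+1/120 = 1/120; 3j²(1 3 4; 0 2 -2) = Δ·Π!·Σ² = 1/21  (sign +1)
B: Δ: 0! 2! 6! / 9! → 1/252; sum: t=0:+1/1440 = 1/1440; 3j²(1 3 4; 1 3 -4) = Δ·Π!·Σ² = 1/9  (sign +1)
I_A²/I_B² = (1/21)/(1/9) = 3/7

3/7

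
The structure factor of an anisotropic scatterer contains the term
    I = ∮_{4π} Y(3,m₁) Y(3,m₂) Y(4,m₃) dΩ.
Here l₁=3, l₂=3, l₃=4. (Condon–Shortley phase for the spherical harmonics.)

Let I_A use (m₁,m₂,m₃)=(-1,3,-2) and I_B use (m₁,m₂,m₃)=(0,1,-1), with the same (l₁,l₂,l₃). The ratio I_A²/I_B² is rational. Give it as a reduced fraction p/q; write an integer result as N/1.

l's match ⇒ only the (l;m) 3-j factors differ between A and B.
A: triangle coeff Δ(3,3,4) = 1/34650; Σ_t [2,2]: t=2:+1/192 = 1/192; (3j)²=3/77 [(3 3 4; -1 3 -2)], sign=+1
B: triangle coeff Δ(3,3,4) = 1/34650; Σ_t [0,2]: t=0:+1/288 t=1:−1/24 t=2:+1/48 = -5/288; (3j)²=5/462 [(3 3 4; 0 1 -1)], sign=+1
I_A²/I_B² = (3/77)/(5/462) = 18/5

18/5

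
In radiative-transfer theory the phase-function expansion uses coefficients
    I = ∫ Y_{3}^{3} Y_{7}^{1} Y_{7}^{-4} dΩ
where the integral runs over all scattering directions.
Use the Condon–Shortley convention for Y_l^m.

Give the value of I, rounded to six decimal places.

0.000000

L=17 odd ⇒ parity kills the (l;000) factor ⇒ I = 0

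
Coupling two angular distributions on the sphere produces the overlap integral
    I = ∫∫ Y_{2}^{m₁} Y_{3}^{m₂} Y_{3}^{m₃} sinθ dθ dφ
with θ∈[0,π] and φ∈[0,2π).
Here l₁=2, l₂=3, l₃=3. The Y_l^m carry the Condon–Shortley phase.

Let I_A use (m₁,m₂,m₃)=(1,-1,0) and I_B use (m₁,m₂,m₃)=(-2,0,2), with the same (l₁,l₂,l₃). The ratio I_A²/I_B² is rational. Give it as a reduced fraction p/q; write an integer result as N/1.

1/10

l's match ⇒ only the (l;m) 3-j factors differ between A and B.
A: triangle coeff Δ(2,3,3) = 1/3780; Σ_t [0,1]: t=0:+1/8 t=1:−1/12 = 1/24; (3j)²=1/210 [(2 3 3; 1 -1 0)], sign=-1
B: triangle coeff Δ(2,3,3) = 1/3780; Σ_t [2,2]: t=2:+1/24 = 1/24; (3j)²=1/21 [(2 3 3; -2 0 2)], sign=-1
I_A²/I_B² = (1/210)/(1/21) = 1/10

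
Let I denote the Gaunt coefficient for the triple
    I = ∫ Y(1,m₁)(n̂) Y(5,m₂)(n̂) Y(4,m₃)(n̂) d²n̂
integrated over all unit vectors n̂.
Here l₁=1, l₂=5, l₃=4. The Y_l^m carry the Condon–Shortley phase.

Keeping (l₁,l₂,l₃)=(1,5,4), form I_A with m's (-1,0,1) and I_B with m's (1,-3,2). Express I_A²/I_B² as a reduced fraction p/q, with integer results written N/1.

Same 1,5,4: normalisation and zero-m 3j drop out of the ratio.
A: Δ: 2! 0! 8! / 11! → 1/495; sum: t=2:+1/1440 = 1/1440; 3j²(1 5 4; -1 0 1) = Δ·Π!·Σ² = 2/99  (sign -1)
B: Δ: 2! 0! 8! / 11! → 1/495; sum: t=0:+1/2880 = 1/2880; 3j²(1 5 4; 1 -3 2) = Δ·Π!·Σ² = 28/495  (sign +1)
I_A²/I_B² = (2/99)/(28/495) = 5/14

5/14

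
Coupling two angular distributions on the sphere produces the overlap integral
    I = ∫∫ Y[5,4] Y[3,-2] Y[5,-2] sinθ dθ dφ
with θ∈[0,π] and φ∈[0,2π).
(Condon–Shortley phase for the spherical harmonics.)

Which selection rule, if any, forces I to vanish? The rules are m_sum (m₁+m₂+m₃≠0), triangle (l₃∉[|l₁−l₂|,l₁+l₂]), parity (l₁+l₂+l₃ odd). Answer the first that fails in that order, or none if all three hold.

m₁+m₂+m₃ = 4 − 2 − 2 = 0  ✓
triangle: |5−3|=2 ≤ l₃=5 ≤ 5+3=8  ✓
parity: l₁+l₂+l₃ = 13 is odd  ✗

parity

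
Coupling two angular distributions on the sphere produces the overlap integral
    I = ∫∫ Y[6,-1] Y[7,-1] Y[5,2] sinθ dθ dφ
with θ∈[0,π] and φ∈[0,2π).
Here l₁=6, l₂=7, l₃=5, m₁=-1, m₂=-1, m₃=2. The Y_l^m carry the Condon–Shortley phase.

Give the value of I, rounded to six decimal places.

0.115962

Rules hold: Σm=0, L=18 even, 1≤5≤13.
N = 13·15·11 = 2145
Δ = 8!·4!·6!/19! = 1/174594420
Racah Σ t=2..6: t=2:+1/4147200 t=3:−1/207360 t=4:+1/82944 t=5:−1/207360 t=6:+1/4147200 = 1/345600
⇒ 3j(6 7 5; 0 0 0)² = 420/46189, sgn -1
Racah Σ t=3..6: t=3:−1/622080 t=4:+1/165888 t=5:−1/345600 t=6:+1/6220800 = 7/4147200
⇒ 3j(6 7 5; -1 -1 2)² = 2401/277134, sgn -1
4πI² = N·(3j₀)²·(3jₘ)² = 2521050/14919047
I = +1·√(0.168982/4π) = 0.11596188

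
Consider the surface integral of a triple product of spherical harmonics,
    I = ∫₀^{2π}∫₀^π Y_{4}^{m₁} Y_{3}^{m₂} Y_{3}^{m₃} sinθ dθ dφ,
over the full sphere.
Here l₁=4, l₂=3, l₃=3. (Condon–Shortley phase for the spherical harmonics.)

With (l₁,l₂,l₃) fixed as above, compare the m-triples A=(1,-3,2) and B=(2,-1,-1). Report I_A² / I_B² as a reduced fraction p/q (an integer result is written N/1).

l's match ⇒ only the (l;m) 3-j factors differ between A and B.
A: triangle coeff Δ(4,3,3) = 1/34650; Σ_t [0,0]: t=0:+1/288 = 1/288; (3j)²=5/231 [(4 3 3; 1 -3 2)], sign=-1
B: triangle coeff Δ(4,3,3) = 1/34650; Σ_t [0,2]: t=0:+1/192 t=1:−1/36 t=2:+1/192 = -5/288; (3j)²=20/693 [(4 3 3; 2 -1 -1)], sign=-1
I_A²/I_B² = (5/231)/(20/693) = 3/4

3/4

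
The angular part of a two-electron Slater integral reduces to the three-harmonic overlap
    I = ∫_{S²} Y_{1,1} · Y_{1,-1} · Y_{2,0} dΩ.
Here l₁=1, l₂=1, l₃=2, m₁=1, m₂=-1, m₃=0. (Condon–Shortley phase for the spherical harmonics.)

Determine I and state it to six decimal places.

m-sum 0 ✓  L=4 even ✓  0≤2≤2 ✓
Π(2lᵢ+1) = 3×3×5 = 45
triangle coeff Δ(1,1,2) = 1/30
Σ_t [0,0]: t=0:+1/1 = 1/1
(3j)²=2/15 [(1 1 2; 0 0 0)], sign=+1
Σ_t [0,0]: t=0:+1/4 = 1/4
(3j)²=1/30 [(1 1 2; 1 -1 0)], sign=+1
⇒ 4πI² = 1/5
I = (+1)√(1/5/(4π)) = 0.12615663

0.126157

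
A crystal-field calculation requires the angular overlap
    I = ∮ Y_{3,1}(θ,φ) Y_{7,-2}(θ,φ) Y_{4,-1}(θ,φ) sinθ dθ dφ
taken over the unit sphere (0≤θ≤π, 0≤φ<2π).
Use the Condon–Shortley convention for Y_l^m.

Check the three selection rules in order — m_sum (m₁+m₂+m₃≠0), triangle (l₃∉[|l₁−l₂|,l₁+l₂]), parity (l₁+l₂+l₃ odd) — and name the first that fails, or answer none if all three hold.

m_sum

m₁+m₂+m₃ = 1 − 2 − 1 = -2  ✗
triangle: |3−7|=4 ≤ l₃=4 ≤ 3+7=10
parity: l₁+l₂+l₃ = 14 is even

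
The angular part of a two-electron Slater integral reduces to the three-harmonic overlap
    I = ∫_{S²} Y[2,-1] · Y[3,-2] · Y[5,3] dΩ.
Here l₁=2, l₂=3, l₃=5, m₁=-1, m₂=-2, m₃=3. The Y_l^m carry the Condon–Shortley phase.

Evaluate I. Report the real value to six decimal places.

m-sum 0 ✓  L=10 even ✓  1≤5≤5 ✓
Π(2lᵢ+1) = 5×7×11 = 385
triangle coeff Δ(2,3,5) = 1/2310
Σ_t [0,0]: t=0:+1/144 = 1/144
(3j)²=10/231 [(2 3 5; 0 0 0)], sign=-1
Σ_t [0,0]: t=0:+1/720 = 1/720
(3j)²=8/165 [(2 3 5; -1 -2 3)], sign=+1
⇒ 4πI² = 80/99
I = (-1)√(80/99/(4π)) = -0.25358436

-0.253584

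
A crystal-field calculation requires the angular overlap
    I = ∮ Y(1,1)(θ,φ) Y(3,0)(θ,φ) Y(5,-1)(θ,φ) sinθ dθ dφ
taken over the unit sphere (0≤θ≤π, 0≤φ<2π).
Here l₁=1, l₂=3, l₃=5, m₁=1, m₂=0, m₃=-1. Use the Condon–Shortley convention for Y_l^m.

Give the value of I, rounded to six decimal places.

0.000000

|1−3|≤5≤1+3 violated ⇒ I = 0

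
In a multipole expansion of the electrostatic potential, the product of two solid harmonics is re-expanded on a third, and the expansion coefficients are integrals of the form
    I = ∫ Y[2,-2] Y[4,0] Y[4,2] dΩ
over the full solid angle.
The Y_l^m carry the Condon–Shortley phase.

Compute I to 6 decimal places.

-0.190365

Rules hold: Σm=0, L=10 even, 2≤4≤6.
N = 5·9·9 = 405
Δ = 2!·2!·6!/11! = 1/13860
Racah Σ t=0..2: t=0:+1/192 t=1:−1/36 t=2:+1/192 = -5/288
⇒ 3j(2 4 4; 0 0 0)² = 20/693, sgn -1
Racah Σ t=2..2: t=2:+1/192 = 1/192
⇒ 3j(2 4 4; -2 0 2)² = 3/77, sgn +1
4πI² = N·(3j₀)²·(3jₘ)² = 2700/5929
I = -1·√(0.455389/4π) = -0.19036462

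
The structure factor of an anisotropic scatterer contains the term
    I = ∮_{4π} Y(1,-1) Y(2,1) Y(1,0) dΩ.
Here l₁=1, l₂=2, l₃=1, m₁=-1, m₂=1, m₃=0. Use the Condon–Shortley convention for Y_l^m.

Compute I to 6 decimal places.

Rules hold: Σm=0, L=4 even, 1≤1≤3.
N = 3·5·3 = 45
Δ = 2!·0!·2!/5! = 1/30
Racah Σ t=1..1: t=1:−1/1 = -1/1
⇒ 3j(1 2 1; 0 0 0)² = 2/15, sgn +1
Racah Σ t=2..2: t=2:+1/2 = 1/2
⇒ 3j(1 2 1; -1 1 0)² = 1/10, sgn -1
4πI² = N·(3j₀)²·(3jₘ)² = 3/5
I = -1·√(0.6/4π) = -0.21850969

-0.218510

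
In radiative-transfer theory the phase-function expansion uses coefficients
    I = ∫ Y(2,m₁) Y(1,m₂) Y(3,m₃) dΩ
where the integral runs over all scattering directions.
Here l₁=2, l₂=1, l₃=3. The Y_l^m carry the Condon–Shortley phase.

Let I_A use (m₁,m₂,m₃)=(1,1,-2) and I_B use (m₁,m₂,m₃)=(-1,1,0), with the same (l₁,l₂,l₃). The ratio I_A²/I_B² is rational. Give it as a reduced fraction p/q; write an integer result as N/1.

10/3

Shared (l₁,l₂,l₃)=(2,1,3): N and (l;000)² cancel in I_A²/I_B².
A: Δ = 0!·4!·2!/7! = 1/105; Racah Σ t=0..0: t=0:+1/12 = 1/12; ⇒ 3j(2 1 3; 1 1 -2)² = 2/21, sgn -1
B: Δ = 0!·4!·2!/7! = 1/105; Racah Σ t=0..0: t=0:+1/12 = 1/12; ⇒ 3j(2 1 3; -1 1 0)² = 1/35, sgn -1
I_A²/I_B² = (2/21)/(1/35) = 10/3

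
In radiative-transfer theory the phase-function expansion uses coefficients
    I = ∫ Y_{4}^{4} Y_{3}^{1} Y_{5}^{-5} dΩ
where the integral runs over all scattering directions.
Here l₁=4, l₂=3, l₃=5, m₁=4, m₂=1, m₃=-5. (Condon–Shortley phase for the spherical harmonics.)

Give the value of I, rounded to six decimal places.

0.189625

Rules hold: Σm=0, L=12 even, 1≤5≤7.
N = 9·7·11 = 693
Δ = 2!·6!·4!/13! = 1/180180
Racah Σ t=0..2: t=0:+1/576 t=1:−1/144 t=2:+1/576 = -1/288
⇒ 3j(4 3 5; 0 0 0)² = 20/1001, sgn +1
Racah Σ t=0..0: t=0:+1/34560 = 1/34560
⇒ 3j(4 3 5; 4 1 -5)² = 14/429, sgn +1
4πI² = N·(3j₀)²·(3jₘ)² = 840/1859
I = +1·√(0.451856/4π) = 0.18962475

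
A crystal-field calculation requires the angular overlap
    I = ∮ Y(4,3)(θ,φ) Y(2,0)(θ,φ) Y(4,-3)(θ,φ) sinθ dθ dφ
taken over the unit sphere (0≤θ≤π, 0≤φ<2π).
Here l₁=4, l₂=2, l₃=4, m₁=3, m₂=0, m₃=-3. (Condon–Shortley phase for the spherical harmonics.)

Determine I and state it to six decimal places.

0.057344

Rules hold: Σm=0, L=10 even, 2≤4≤6.
N = 9·5·9 = 405
Δ = 2!·6!·2!/11! = 1/13860
Racah Σ t=0..2: t=0:+1/192 t=1:−1/36 t=2:+1/192 = -5/288
⇒ 3j(4 2 4; 0 0 0)² = 20/693, sgn -1
Racah Σ t=0..1: t=0:+1/480 t=1:−1/720 = 1/1440
⇒ 3j(4 2 4; 3 0 -3)² = 7/1980, sgn -1
4πI² = N·(3j₀)²·(3jₘ)² = 5/121
I = +1·√(0.0413223/4π) = 0.05734392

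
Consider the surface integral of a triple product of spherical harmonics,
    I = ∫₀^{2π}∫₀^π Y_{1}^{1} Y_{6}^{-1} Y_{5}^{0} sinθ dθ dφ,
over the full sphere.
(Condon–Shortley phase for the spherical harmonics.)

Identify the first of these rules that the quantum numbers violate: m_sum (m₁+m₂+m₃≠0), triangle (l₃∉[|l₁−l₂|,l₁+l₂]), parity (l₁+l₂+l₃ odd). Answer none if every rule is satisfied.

none

Σmᵢ = 0  ✓
l₃∈[|l₁−l₂|,l₁+l₂]=[5,7], have l₃=5  ✓
Σlᵢ = 12 ⇒ even  ✓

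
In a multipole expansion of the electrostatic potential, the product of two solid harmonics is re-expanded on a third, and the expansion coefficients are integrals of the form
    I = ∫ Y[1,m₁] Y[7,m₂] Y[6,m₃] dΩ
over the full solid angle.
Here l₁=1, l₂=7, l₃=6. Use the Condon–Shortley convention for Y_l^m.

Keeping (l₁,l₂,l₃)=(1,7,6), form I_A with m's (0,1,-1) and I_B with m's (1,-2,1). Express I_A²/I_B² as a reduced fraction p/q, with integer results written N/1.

Same 1,7,6: normalisation and zero-m 3j drop out of the ratio.
A: Δ: 2! 0! 12! / 15! → 1/1365; sum: t=1:−1/604800 = -1/604800; 3j²(1 7 6; 0 1 -1) = Δ·Π!·Σ² = 16/455  (sign +1)
B: Δ: 2! 0! 12! / 15! → 1/1365; sum: t=0:+1/1209600 = 1/1209600; 3j²(1 7 6; 1 -2 1) = Δ·Π!·Σ² = 12/455  (sign -1)
I_A²/I_B² = (16/455)/(12/455) = 4/3

4/3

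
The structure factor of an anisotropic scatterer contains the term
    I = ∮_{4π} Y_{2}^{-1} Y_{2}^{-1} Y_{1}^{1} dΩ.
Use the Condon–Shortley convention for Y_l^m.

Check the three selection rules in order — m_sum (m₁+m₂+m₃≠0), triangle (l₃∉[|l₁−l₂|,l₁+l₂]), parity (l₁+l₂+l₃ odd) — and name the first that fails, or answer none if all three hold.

m_sum

Σmᵢ = -1  ✗
l₃∈[|l₁−l₂|,l₁+l₂]=[0,4], have l₃=1
Σlᵢ = 5 ⇒ odd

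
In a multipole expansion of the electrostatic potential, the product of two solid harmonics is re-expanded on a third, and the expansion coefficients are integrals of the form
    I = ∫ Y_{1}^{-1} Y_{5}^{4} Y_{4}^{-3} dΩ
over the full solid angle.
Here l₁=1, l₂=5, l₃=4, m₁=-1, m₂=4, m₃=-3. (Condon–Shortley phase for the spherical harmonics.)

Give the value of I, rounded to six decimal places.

0.294638

m-sum 0 ✓  L=10 even ✓  4≤4≤6 ✓
Π(2lᵢ+1) = 3×11×9 = 297
triangle coeff Δ(1,5,4) = 1/495
Σ_t [1,1]: t=1:−1/576 = -1/576
(3j)²=5/99 [(1 5 4; 0 0 0)], sign=-1
Σ_t [2,2]: t=2:+1/10080 = 1/10080
(3j)²=4/55 [(1 5 4; -1 4 -3)], sign=-1
⇒ 4πI² = 12/11
I = (+1)√(12/11/(4π)) = 0.29463840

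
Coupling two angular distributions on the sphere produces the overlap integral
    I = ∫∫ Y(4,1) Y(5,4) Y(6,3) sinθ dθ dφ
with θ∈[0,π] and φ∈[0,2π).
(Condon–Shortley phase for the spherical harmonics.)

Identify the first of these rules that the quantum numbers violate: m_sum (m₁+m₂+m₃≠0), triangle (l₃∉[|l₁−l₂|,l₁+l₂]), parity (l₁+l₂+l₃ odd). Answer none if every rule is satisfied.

m_sum

Σmᵢ = 8  ✗
l₃∈[|l₁−l₂|,l₁+l₂]=[1,9], have l₃=6
Σlᵢ = 15 ⇒ odd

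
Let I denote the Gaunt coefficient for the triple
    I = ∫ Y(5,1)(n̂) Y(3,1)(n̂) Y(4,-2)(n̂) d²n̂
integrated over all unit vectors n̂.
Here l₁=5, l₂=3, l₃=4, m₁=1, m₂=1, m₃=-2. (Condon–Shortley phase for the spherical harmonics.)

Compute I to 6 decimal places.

Rules hold: Σm=0, L=12 even, 2≤4≤8.
N = 11·7·9 = 693
Δ = 4!·6!·2!/13! = 1/180180
Racah Σ t=1..3: t=1:−1/576 t=2:+1/144 t=3:−1/576 = 1/288
⇒ 3j(5 3 4; 0 0 0)² = 20/1001, sgn +1
Racah Σ t=2..4: t=2:+1/384 t=3:−1/720 t=4:+1/34560 = 43/34560
⇒ 3j(5 3 4; 1 1 -2)² = 1849/180180, sgn +1
4πI² = N·(3j₀)²·(3jₘ)² = 1849/13013
I = +1·√(0.142089/4π) = 0.10633465

0.106335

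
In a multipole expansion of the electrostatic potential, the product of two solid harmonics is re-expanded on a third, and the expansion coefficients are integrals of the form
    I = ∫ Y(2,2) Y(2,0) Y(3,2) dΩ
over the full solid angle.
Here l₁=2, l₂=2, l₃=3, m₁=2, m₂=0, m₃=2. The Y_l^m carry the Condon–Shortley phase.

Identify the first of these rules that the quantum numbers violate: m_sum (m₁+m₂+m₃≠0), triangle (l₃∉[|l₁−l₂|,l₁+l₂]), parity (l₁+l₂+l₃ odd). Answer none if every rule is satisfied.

m_sum

Σmᵢ = 4  ✗
l₃∈[|l₁−l₂|,l₁+l₂]=[0,4], have l₃=3
Σlᵢ = 7 ⇒ odd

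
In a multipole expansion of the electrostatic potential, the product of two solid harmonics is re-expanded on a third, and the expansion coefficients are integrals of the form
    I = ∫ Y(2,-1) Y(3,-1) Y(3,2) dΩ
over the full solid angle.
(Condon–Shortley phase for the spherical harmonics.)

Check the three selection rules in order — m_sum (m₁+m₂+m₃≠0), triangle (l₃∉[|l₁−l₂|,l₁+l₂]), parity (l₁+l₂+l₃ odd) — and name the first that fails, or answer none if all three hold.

azimuthal sum: -1 − 1 + 2 = 0  ✓
1 ≤ 3 ≤ 5 (triangle on l)  ✓
L = 2 + 3 + 3 = 8 (even)  ✓

none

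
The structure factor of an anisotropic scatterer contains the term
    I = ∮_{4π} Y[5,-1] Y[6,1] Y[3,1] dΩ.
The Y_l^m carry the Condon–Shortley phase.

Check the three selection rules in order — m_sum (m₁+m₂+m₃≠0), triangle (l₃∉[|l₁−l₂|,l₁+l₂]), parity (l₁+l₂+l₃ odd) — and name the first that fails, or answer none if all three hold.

m_sum

Σmᵢ = 1  ✗
l₃∈[|l₁−l₂|,l₁+l₂]=[1,11], have l₃=3
Σlᵢ = 14 ⇒ even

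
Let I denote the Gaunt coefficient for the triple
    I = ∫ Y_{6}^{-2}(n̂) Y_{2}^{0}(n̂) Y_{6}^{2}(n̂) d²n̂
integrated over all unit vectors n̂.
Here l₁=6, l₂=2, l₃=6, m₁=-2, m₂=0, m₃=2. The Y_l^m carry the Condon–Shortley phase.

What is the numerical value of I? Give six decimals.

0.114688

Checks pass: Σm=0; 14 even; l₃=6∈[4,8].
(2·6+1)(2·2+1)(2·6+1) = 845
Δ: 2! 10! 2! / 15! → 1/90090
sum: t=0:+1/69120 t=1:−1/14400 t=2:+1/69120 = -7/172800
3j²(6 2 6; 0 0 0) = Δ·Π!·Σ² = 14/715  (sign -1)
sum: t=0:+1/322560 t=1:−1/30240 t=2:+1/69120 = -1/64512
3j²(6 2 6; -2 0 2) = Δ·Π!·Σ² = 10/1001  (sign -1)
combine: 4πI² = 845·14/715·10/1001 = 20/121
take √, sign +1: I = 0.11468784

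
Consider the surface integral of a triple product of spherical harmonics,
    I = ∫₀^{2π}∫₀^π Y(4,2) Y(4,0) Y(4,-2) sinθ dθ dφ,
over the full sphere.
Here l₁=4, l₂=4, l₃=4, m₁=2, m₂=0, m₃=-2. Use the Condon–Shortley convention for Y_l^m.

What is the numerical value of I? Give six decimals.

-0.083698

Checks pass: Σm=0; 12 even; l₃=4∈[0,8].
(2·4+1)(2·4+1)(2·4+1) = 729
Δ: 4! 4! 4! / 13! → 1/450450
sum: t=0:+1/13824 t=1:−1/216 t=2:+1/64 t=3:−1/216 t=4:+1/13824 = 5/768
3j²(4 4 4; 0 0 0) = Δ·Π!·Σ² = 18/1001  (sign +1)
sum: t=0:+1/2304 t=1:−1/216 t=2:+1/384 = -11/6912
3j²(4 4 4; 2 0 -2) = Δ·Π!·Σ² = 11/1638  (sign -1)
combine: 4πI² = 729·18/1001·11/1638 = 729/8281
take √, sign -1: I = -0.08369845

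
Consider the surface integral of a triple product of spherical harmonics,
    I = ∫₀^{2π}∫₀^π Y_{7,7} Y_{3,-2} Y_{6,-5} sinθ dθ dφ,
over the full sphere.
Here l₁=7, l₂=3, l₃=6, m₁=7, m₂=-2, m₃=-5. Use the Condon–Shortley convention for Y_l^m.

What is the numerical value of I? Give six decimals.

Rules hold: Σm=0, L=16 even, 4≤6≤10.
N = 15·7·13 = 1365
Δ = 4!·10!·2!/17! = 1/2042040
Racah Σ t=1..3: t=1:−1/207360 t=2:+1/57600 t=3:−1/207360 = 1/129600
⇒ 3j(7 3 6; 0 0 0)² = 168/12155, sgn +1
Racah Σ t=0..0: t=0:+1/87091200 = 1/87091200
⇒ 3j(7 3 6; 7 -2 -5)² = 11/408, sgn -1
4πI² = N·(3j₀)²·(3jₘ)² = 147/289
I = -1·√(0.508651/4π) = -0.20118927

-0.201189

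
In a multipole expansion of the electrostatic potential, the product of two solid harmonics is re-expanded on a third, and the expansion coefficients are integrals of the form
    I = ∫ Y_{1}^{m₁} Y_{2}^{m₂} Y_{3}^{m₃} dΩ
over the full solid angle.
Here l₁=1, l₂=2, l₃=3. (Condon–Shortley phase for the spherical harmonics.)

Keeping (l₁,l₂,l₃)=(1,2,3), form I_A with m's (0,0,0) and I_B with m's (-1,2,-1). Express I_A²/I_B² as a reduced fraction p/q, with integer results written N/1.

9/1

l's match ⇒ only the (l;m) 3-j factors differ between A and B.
A: triangle coeff Δ(1,2,3) = 1/105; Σ_t [0,0]: t=0:+1/4 = 1/4; (3j)²=3/35 [(1 2 3; 0 0 0)], sign=-1
B: triangle coeff Δ(1,2,3) = 1/105; Σ_t [0,0]: t=0:+1/48 = 1/48; (3j)²=1/105 [(1 2 3; -1 2 -1)], sign=+1
I_A²/I_B² = (3/35)/(1/105) = 9/1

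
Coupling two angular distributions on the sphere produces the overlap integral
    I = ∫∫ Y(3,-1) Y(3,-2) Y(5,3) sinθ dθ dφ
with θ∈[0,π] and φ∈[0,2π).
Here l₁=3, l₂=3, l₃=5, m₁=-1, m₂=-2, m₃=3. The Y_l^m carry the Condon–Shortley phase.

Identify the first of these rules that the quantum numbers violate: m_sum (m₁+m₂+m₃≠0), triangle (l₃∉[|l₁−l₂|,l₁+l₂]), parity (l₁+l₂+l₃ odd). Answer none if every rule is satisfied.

parity

Σmᵢ = 0  ✓
l₃∈[|l₁−l₂|,l₁+l₂]=[0,6], have l₃=5  ✓
Σlᵢ = 11 ⇒ odd  ✗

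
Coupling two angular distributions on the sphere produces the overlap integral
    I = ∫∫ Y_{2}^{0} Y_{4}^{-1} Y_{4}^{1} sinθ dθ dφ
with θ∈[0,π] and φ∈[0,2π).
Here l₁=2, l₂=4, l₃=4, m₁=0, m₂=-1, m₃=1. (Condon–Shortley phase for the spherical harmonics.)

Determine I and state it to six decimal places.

-0.139264

m-sum 0 ✓  L=10 even ✓  2≤4≤6 ✓
Π(2lᵢ+1) = 5×9×9 = 405
triangle coeff Δ(2,4,4) = 1/13860
Σ_t [0,2]: t=0:+1/192 t=1:−1/36 t=2:+1/192 = -5/288
(3j)²=20/693 [(2 4 4; 0 0 0)], sign=-1
Σ_t [0,2]: t=0:+1/144 t=1:−1/48 t=2:+1/480 = -17/1440
(3j)²=289/13860 [(2 4 4; 0 -1 1)], sign=+1
⇒ 4πI² = 1445/5929
I = (-1)√(1445/5929/(4π)) = -0.13926381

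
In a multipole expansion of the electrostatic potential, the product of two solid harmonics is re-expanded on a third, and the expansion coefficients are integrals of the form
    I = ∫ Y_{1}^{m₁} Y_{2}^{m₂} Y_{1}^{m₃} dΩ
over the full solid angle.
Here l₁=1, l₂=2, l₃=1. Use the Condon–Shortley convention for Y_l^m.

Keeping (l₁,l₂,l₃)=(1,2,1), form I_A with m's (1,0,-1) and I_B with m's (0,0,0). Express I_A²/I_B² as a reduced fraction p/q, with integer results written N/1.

Shared (l₁,l₂,l₃)=(1,2,1): N and (l;000)² cancel in I_A²/I_B².
A: Δ = 2!·0!·2!/5! = 1/30; Racah Σ t=0..0: t=0:+1/4 = 1/4; ⇒ 3j(1 2 1; 1 0 -1)² = 1/30, sgn +1
B: Δ = 2!·0!·2!/5! = 1/30; Racah Σ t=1..1: t=1:−1/1 = -1/1; ⇒ 3j(1 2 1; 0 0 0)² = 2/15, sgn +1
I_A²/I_B² = (1/30)/(2/15) = 1/4

1/4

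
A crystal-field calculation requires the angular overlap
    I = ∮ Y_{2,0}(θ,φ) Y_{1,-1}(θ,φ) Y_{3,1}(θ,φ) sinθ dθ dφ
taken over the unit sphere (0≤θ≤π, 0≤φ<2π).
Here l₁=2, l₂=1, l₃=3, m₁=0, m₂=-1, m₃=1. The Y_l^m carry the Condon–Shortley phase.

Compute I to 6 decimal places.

-0.202301

Rules hold: Σm=0, L=6 even, 1≤3≤3.
N = 5·3·7 = 105
Δ = 0!·4!·2!/7! = 1/105
Racah Σ t=0..0: t=0:+1/4 = 1/4
⇒ 3j(2 1 3; 0 0 0)² = 3/35, sgn -1
Racah Σ t=0..0: t=0:+1/8 = 1/8
⇒ 3j(2 1 3; 0 -1 1)² = 2/35, sgn +1
4πI² = N·(3j₀)²·(3jₘ)² = 18/35
I = -1·√(0.514286/4π) = -0.20230066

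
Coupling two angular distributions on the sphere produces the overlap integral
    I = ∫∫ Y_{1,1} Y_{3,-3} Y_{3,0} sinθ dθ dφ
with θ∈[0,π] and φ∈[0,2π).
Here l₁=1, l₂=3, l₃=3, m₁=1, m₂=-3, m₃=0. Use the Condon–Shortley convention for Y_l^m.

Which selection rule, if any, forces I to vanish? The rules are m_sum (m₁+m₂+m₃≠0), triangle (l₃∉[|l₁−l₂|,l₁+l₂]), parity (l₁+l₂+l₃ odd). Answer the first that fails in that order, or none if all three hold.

azimuthal sum: 1 − 3 + 0 = -2  ✗
2 ≤ 3 ≤ 4 (triangle on l)
L = 1 + 3 + 3 = 7 (odd)

m_sum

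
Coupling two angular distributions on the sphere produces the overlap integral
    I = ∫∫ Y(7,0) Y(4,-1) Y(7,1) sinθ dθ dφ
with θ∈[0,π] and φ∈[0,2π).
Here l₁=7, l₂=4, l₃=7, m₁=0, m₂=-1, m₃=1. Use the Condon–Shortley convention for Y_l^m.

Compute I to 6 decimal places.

Rules hold: Σm=0, L=18 even, 3≤7≤11.
N = 15·9·15 = 2025
Δ = 4!·10!·4!/19! = 1/58198140
Racah Σ t=0..4: t=0:+1/17418240 t=1:−1/622080 t=2:+1/230400 t=3:−1/622080 t=4:+1/17418240 = 1/806400
⇒ 3j(7 4 7; 0 0 0)² = 2268/230945, sgn -1
Racah Σ t=0..3: t=0:+1/4354560 t=1:−1/414720 t=2:+1/345600 t=3:−1/2488320 = 1/3225600
⇒ 3j(7 4 7; 0 -1 1)² = 81/92378, sgn +1
4πI² = N·(3j₀)²·(3jₘ)² = 37200870/2133423721
I = -1·√(0.0174372/4π) = -0.03725058

-0.037251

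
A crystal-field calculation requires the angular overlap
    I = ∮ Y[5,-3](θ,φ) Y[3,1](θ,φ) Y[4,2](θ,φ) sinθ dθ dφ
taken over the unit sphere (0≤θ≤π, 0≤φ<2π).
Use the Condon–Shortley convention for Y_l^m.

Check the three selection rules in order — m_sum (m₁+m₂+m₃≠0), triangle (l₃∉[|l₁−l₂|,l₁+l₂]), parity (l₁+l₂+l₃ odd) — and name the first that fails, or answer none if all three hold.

Σmᵢ = 0  ✓
l₃∈[|l₁−l₂|,l₁+l₂]=[2,8], have l₃=4  ✓
Σlᵢ = 12 ⇒ even  ✓

none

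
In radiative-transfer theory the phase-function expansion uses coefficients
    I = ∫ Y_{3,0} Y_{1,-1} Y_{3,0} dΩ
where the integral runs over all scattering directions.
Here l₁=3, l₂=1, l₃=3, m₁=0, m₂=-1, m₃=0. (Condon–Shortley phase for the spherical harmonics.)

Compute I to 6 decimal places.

0 − 1 + 0 = -1 ≠ 0: azimuthal integral kills it; I = 0

0.000000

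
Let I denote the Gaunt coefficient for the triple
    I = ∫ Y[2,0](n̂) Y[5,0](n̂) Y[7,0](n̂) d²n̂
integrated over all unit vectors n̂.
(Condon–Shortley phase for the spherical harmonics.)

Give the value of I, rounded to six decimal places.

0.237977

m-sum 0 ✓  L=14 even ✓  3≤7≤7 ✓
Π(2lᵢ+1) = 5×11×15 = 825
triangle coeff Δ(2,5,7) = 1/15015
Σ_t [0,0]: t=0:+1/57600 = 1/57600
(3j)²=21/715 [(2 5 7; 0 0 0)], sign=-1
(m-triple is (0,0,0) — same symbol as above.)
⇒ 4πI² = 1323/1859
I = (+1)√(1323/1859/(4π)) = 0.23797717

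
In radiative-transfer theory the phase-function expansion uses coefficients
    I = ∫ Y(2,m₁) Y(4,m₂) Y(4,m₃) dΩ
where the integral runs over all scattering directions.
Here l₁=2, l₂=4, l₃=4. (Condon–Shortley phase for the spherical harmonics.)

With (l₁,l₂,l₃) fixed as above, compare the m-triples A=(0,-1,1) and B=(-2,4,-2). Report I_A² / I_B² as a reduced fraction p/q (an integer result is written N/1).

289/168

Same 2,4,4: normalisation and zero-m 3j drop out of the ratio.
A: Δ: 2! 2! 6! / 11! → 1/13860; sum: t=0:+1/144 t=1:−1/48 t=2:+1/480 = -17/1440; 3j²(2 4 4; 0 -1 1) = Δ·Π!·Σ² = 289/13860  (sign +1)
B: Δ: 2! 2! 6! / 11! → 1/13860; sum: t=2:+1/2880 = 1/2880; 3j²(2 4 4; -2 4 -2) = Δ·Π!·Σ² = 2/165  (sign +1)
I_A²/I_B² = (289/13860)/(2/165) = 289/168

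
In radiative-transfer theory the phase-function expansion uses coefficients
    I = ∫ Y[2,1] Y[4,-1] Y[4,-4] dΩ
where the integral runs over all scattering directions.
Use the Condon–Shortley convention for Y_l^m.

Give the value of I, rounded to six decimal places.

0.000000

Σmᵢ = -4 ≠ 0, so the φ-integral vanishes; I = 0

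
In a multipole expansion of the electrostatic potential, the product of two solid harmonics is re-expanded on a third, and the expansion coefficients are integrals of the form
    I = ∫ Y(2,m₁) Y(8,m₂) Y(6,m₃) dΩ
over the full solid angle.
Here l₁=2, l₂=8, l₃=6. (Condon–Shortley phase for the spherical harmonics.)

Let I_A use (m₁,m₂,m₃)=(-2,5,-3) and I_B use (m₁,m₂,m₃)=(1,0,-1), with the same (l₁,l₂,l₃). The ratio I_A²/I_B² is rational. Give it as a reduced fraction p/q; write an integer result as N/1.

Shared (l₁,l₂,l₃)=(2,8,6): N and (l;000)² cancel in I_A²/I_B².
A: Δ = 4!·0!·12!/17! = 1/30940; Racah Σ t=4..4: t=4:+1/52254720 = 1/52254720; ⇒ 3j(2 8 6; -2 5 -3)² = 11/476, sgn -1
B: Δ = 4!·0!·12!/17! = 1/30940; Racah Σ t=1..1: t=1:−1/3628800 = -1/3628800; ⇒ 3j(2 8 6; 1 0 -1)² = 16/1105, sgn +1
I_A²/I_B² = (11/476)/(16/1105) = 715/448

715/448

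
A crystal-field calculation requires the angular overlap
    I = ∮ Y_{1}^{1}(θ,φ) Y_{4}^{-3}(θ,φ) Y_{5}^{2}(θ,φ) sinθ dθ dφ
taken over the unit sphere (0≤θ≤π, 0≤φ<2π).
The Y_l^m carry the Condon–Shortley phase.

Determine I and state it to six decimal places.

Checks pass: Σm=0; 10 even; l₃=5∈[3,5].
(2·1+1)(2·4+1)(2·5+1) = 297
Δ: 0! 2! 8! / 11! → 1/495
sum: t=0:+1/576 = 1/576
3j²(1 4 5; 0 0 0) = Δ·Π!·Σ² = 5/99  (sign -1)
sum: t=0:+1/10080 = 1/10080
3j²(1 4 5; 1 -3 2) = Δ·Π!·Σ² = 1/165  (sign -1)
combine: 4πI² = 297·5/99·1/165 = 1/11
take √, sign +1: I = 0.08505478

0.085055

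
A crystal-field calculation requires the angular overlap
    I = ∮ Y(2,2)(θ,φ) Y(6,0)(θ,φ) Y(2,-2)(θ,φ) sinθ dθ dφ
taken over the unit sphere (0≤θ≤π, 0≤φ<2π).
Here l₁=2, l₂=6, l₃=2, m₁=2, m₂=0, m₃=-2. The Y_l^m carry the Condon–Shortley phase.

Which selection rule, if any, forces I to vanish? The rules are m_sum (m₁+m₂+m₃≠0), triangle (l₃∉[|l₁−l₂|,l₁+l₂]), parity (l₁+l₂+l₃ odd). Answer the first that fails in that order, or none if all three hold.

m₁+m₂+m₃ = 2 + 0 − 2 = 0  ✓
triangle: |2−6|=4 ≤ l₃=2 ≤ 2+6=8  ✗
parity: l₁+l₂+l₃ = 10 is even

triangle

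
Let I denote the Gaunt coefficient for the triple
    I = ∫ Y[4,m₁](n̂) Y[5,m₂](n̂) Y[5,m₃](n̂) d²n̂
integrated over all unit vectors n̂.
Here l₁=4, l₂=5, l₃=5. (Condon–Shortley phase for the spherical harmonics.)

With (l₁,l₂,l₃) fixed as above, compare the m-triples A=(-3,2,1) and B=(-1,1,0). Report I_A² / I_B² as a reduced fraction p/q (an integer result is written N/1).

5/6

Same 4,5,5: normalisation and zero-m 3j drop out of the ratio.
A: Δ: 4! 4! 6! / 15! → 1/3153150; sum: t=3:−1/6912 t=4:+1/5184 = 1/20736; 3j²(4 5 5; -3 2 1) = Δ·Π!·Σ² = 5/2574  (sign +1)
B: Δ: 4! 4! 6! / 15! → 1/3153150; sum: t=1:−1/17280 t=2:+1/1152 t=3:−1/864 t=4:+1/6912 = -7/34560; 3j²(4 5 5; -1 1 0) = Δ·Π!·Σ² = 1/429  (sign +1)
I_A²/I_B² = (5/2574)/(1/429) = 5/6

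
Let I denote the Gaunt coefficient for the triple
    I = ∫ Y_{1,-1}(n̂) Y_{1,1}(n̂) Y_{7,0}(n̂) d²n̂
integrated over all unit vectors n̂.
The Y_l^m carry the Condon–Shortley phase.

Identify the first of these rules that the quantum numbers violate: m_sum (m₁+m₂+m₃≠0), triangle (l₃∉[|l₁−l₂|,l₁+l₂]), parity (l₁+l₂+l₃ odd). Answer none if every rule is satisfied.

azimuthal sum: -1 + 1 + 0 = 0  ✓
0 ≤ 7 ≤ 2 (triangle on l)  ✗
L = 1 + 1 + 7 = 9 (odd)

triangle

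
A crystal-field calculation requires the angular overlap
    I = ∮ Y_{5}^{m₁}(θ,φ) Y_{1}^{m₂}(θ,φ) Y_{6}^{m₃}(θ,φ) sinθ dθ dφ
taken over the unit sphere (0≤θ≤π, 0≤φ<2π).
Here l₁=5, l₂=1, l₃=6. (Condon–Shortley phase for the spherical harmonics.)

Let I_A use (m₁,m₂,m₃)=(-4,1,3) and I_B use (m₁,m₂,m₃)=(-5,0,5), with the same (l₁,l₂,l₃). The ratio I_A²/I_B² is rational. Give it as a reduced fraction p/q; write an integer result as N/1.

3/11

l's match ⇒ only the (l;m) 3-j factors differ between A and B.
A: triangle coeff Δ(5,1,6) = 1/858; Σ_t [0,0]: t=0:+1/725760 = 1/725760; (3j)²=1/286 [(5 1 6; -4 1 3)], sign=-1
B: triangle coeff Δ(5,1,6) = 1/858; Σ_t [0,0]: t=0:+1/3628800 = 1/3628800; (3j)²=1/78 [(5 1 6; -5 0 5)], sign=-1
I_A²/I_B² = (1/286)/(1/78) = 3/11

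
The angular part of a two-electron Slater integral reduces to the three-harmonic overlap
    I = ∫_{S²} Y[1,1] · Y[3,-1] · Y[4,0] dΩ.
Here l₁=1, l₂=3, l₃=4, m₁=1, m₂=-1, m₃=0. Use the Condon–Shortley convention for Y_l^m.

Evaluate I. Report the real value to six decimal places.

0.150786

Checks pass: Σm=0; 8 even; l₃=4∈[2,4].
(2·1+1)(2·3+1)(2·4+1) = 189
Δ: 0! 2! 6! / 9! → 1/252
sum: t=0:+1/36 = 1/36
3j²(1 3 4; 0 0 0) = Δ·Π!·Σ² = 4/63  (sign +1)
sum: t=0:+1/96 = 1/96
3j²(1 3 4; 1 -1 0) = Δ·Π!·Σ² = 1/42  (sign +1)
combine: 4πI² = 189·4/63·1/42 = 2/7
take √, sign +1: I = 0.15078601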